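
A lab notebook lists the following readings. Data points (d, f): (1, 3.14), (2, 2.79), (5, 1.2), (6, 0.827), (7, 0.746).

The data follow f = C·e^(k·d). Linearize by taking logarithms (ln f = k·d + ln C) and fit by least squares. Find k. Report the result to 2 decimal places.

Taking logs, ln f = k·d + ln C, so regress ln f on d.
XᵀX = [[115.0000, 21.0000]; [21.0000, 5]], rhs = [0.9170, 1.8696]ᵀ  (here Σd = 21.0000, Σ(d)² = 115.0000, Σln f = 1.8696, Σd·ln f = 0.9170).
Solving (det = 134.0000): k = -0.25878, ln C = 1.46080.

k = -0.26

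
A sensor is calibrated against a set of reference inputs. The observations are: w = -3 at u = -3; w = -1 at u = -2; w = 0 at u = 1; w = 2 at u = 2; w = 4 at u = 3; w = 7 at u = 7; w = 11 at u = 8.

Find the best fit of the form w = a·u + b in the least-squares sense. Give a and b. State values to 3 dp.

Forming MᵀM = [[140, 16]; [16, 7]] and Mᵀw = [164, 20]ᵀ gives MᵀM·[a, b]ᵀ = Mᵀw.
Δ = 140·7 − 16² = 724.
a = (164·7 − 16·20)/724 = 207/181; b = (140·20 − 16·164)/724 = 44/181.

a = 1.144, b = 0.243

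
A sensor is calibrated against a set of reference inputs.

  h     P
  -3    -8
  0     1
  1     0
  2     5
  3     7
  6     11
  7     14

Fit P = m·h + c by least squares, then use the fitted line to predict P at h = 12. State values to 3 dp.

P̂ = 24.744

Compute the Gram sums: Σh·h = 108, Σh = 16, Σ1 = 7.
And Σh·P = 219, ΣP = 30.
det = 108·7 − 16² = 500.
m = (219·7 − 16·30)/500 = 1053/500; c = (108·30 − 16·219)/500 = -66/125.
At h = 12: P̂ = (1053/500)·(12) + (-66/125)·(1) = 3093/125.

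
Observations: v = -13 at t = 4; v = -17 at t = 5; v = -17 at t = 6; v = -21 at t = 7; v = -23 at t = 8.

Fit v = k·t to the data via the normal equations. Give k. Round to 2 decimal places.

Forming MᵀM = [[190]] and Mᵀv = [-570]ᵀ gives MᵀM·[k]ᵀ = Mᵀv.
Hence k = -570 / 190 ≈ -3.

k = -3.00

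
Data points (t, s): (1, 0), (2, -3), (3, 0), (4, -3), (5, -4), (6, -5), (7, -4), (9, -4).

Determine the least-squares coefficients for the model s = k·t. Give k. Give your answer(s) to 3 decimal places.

The normal system AᵀA·[k]ᵀ = Aᵀs is [[221]]·[k]ᵀ = [-132]ᵀ.
Hence k = -132 / 221 ≈ -0.597285.

k = -0.597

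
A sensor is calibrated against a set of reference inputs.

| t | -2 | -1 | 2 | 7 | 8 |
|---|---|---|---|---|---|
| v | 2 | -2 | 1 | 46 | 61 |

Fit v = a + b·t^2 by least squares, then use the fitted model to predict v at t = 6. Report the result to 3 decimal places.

XᵀX·[a, b]ᵀ = Xᵀv reads: 5·a + 122·b = 108;  122·a + 6530·b = 6168.
Determinant 5·6530 − 122² = 17766.
a = (108·6530 − 122·6168)/17766 = -7876/2961; b = (5·6168 − 122·108)/17766 = 2944/2961.
At t = 6: v̂ = (-7876/2961)·(1) + (2944/2961)·(36) = 98108/2961.

v̂ = 33.133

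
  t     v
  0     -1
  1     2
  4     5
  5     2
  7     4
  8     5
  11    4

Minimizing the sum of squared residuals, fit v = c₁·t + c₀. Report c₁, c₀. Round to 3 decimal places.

The normal equations are: 276·c₁ + 36·c₀ = 144;  36·c₁ + 7·c₀ = 21.
Eliminating c₀: 7·(row 1) − 36·(row 2) gives 636·c₁ = 7·144 − 36·21 = 252, so c₁ = 21/53.
Then c₀ = (21 − 36·(21/53))/7 = 51/53.

c₁ = 0.396, c₀ = 0.962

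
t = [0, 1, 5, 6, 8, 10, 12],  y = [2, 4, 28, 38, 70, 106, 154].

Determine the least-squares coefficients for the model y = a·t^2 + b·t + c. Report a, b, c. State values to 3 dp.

The normal equations are: 36754·a + 3582·b + 370·c = 39328;  3582·a + 370·b + 42·c = 3840;  370·a + 42·b + 7·c = 402.
(Σt^2·t^2 = 36754, Σt^2·t = 3582, Σt^2 = 370, Σt·t = 370, Σt = 42, Σ1 = 7, Σt^2·y = 39328, Σt·y = 3840, Σy = 402.)
Inverting the 3×3 Gram matrix, [a, b, c]ᵀ = [82441/76206, -9781/25402, 97432/38103]ᵀ.

a = 1.082, b = -0.385, c = 2.557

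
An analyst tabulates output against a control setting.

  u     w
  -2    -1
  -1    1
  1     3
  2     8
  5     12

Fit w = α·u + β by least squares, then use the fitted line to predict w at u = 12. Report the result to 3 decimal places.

ŵ = 25.500

Setting ∂/∂α … = 0 gives: 35·α + 5·β = 80;  5·α + 5·β = 23.
det = 35·5 − 5² = 150.
α = (80·5 − 5·23)/150 = 19/10; β = (35·23 − 5·80)/150 = 27/10.
At u = 12: ŵ = (19/10)·(12) + (27/10)·(1) = 51/2.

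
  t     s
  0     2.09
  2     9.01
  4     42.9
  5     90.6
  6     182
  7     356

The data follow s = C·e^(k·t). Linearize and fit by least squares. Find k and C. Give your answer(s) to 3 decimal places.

k = 0.741, C = 2.116

Let Y = ln s. Fitting Y = k·t + ln C by least squares:
Σt = 24.0000, Σ(t)² = 130.0000, Σln s = 22.2798, Σt·ln s = 114.3130.
Normal system: [[130.0000, 24.0000]; [24.0000, 6]]·[k, ln C]ᵀ = [114.3130, 22.2798]ᵀ.
Δ = 130.0000·6 − (24.0000)² = 204.0000; k = (114.3130·6 − 24.0000·22.2798)/204.0000 = 0.74100, ln C = (130.0000·22.2798 − 24.0000·114.3130)/204.0000 = 0.74930, so C = exp(0.74930) = 2.11552.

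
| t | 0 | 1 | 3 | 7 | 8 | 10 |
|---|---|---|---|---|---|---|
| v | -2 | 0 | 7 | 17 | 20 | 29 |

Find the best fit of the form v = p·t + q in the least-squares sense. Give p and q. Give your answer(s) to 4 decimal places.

p = 2.9799, q = -2.5694

Setting ∂/∂p … = 0 gives: 223·p + 29·q = 590;  29·p + 6·q = 71.
Eliminating q: 6·(row 1) − 29·(row 2) gives 497·p = 6·590 − 29·71 = 1481, so p = 1481/497.
Then q = (71 − 29·(1481/497))/6 = -1277/497.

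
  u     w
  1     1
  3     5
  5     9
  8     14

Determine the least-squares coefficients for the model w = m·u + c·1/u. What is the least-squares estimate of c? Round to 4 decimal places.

c = -0.7693

With design matrix A, AᵀA = [[99, 4]; [4, 16801/14400]] and Aᵀw = [173, 373/60]ᵀ.
Eliminating c: (16801/14400)·(row 1) − 4·(row 2) gives (159211/1600)·m = (16801/14400)·173 − 4·(373/60) = 2548493/14400, so m = 2548493/1432899.
Then c = ((373/60) − 4·(2548493/1432899))/(16801/14400) = -122480/159211.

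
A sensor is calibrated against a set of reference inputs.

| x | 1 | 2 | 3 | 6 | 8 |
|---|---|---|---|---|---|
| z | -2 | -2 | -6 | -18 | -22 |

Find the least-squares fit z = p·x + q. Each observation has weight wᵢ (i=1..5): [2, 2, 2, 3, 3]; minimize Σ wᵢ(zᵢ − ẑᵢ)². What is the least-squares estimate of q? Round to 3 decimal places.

q = 2.627

Forming MᵀWM = [[328, 54]; [54, 12]] and MᵀWz = [-900, -140]ᵀ gives MᵀWM·[p, q]ᵀ = MᵀWz.
Δ = 328·12 − 54² = 1020.
p = ((-900)·12 − 54·(-140))/1020 = -54/17; q = (328·(-140) − 54·(-900))/1020 = 134/51.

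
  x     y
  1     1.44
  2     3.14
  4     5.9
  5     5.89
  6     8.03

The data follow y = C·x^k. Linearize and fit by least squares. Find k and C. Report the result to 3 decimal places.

Let Y = ln y. Fitting Y = k·ln x + ln C by least squares:
Over the data: Σln x = 5.4806, Σ(ln x)² = 8.2030, Σln y = 7.1403, Σln x·ln y = 9.8402.
Normal system: [[8.2030, 5.4806]; [5.4806, 5]]·[k, ln C]ᵀ = [9.8402, 7.1403]ᵀ.
Slope k = (n·Σln x·ln y − Σln x·Σln y)/(n·Σ(ln x)² − (Σln x)²) = (5·9.8402 − 5.4806·7.1403)/10.9774 = 0.91716; ln C = (Σln y − k·Σln x)/n = 0.42273, so C = exp(0.42273) = 1.52612.

k = 0.917, C = 1.526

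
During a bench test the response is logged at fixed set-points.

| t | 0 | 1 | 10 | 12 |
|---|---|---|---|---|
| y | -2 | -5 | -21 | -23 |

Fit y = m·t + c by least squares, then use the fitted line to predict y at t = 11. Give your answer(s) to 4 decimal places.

ŷ = -21.9579

The normal equations are: 245·m + 23·c = -491;  23·m + 4·c = -51.
Δ = 245·4 − 23² = 451.
m = ((-491)·4 − 23·(-51))/451 = -791/451; c = (245·(-51) − 23·(-491))/451 = -1202/451.
At t = 11: ŷ = (-791/451)·(11) + (-1202/451)·(1) = -9903/451.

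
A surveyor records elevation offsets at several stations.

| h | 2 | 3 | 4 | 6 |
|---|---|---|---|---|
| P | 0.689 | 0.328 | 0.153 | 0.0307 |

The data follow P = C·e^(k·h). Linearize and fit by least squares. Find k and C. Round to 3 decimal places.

k = -0.779, C = 3.355

Let Y = ln P. Fitting Y = k·h + ln C by least squares:
XᵀX = [[65.0000, 15.0000]; [15.0000, 4]], rhs = [-32.4995, -6.8481]ᵀ  (here Σh = 15.0000, Σ(h)² = 65.0000, Σln P = -6.8481, Σh·ln P = -32.4995).
Solving (det = 35.0000): k = -0.77934, ln C = 1.21051, so C = exp(1.21051) = 3.35520.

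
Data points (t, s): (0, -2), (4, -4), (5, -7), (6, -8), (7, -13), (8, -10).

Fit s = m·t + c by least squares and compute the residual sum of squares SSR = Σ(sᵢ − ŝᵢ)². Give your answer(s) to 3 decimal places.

SSR = 16.833

Normal-equation sums: Σt·t = 190, Σt = 30, Σ1 = 6.
Right-hand side: Σt·s = -270, Σs = -44.
XᵀX·[m, c]ᵀ = Xᵀs becomes [[190, 30]; [30, 6]]·[m, c]ᵀ = [-270, -44]ᵀ.
Determinant 190·6 − 30² = 240.
m = ((-270)·6 − 30·(-44))/240 = -5/4; c = (190·(-44) − 30·(-270))/240 = -13/12.
Residuals: -11/12, 25/12, 1/3, 7/12, -19/6, 13/12; SSR = 101/6.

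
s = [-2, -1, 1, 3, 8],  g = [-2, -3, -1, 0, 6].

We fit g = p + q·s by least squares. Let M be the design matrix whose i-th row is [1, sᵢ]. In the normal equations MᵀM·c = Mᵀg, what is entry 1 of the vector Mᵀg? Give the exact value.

Entry 1 ↔ basis 1, so (Mᵀg)_{1} = Σᵢ gᵢ = (1)·(-2) + (1)·(-3) + (1)·(-1) + (1)·(0) + (1)·(6) = 0.

0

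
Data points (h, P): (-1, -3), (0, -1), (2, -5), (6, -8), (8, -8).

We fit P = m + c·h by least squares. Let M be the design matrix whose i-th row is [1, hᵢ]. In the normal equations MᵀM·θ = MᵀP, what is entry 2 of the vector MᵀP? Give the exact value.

Entry 2 ↔ basis h, so (MᵀP)_{2} = Σᵢ (h)·Pᵢ = (-1)·(-3) + (0)·(-1) + (2)·(-5) + (6)·(-8) + (8)·(-8) = -119.

-119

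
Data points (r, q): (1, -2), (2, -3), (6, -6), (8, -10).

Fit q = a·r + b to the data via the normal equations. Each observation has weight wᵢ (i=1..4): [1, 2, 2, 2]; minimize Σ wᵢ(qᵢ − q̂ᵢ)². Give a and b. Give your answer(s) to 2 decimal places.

a = -1.07, b = -0.65

Setting ∂/∂a … = 0 gives: 209·a + 33·b = -246;  33·a + 7·b = -40.
(Σwᵢ·r·r = 209, Σwᵢ·r = 33, Σwᵢ·1 = 7, Σwᵢ·r·q = -246, Σwᵢ·q = -40.)
Eliminating b: 7·(row 1) − 33·(row 2) gives 374·a = 7·(-246) − 33·(-40) = -402, so a = -201/187.
Then b = ((-40) − 33·(-201/187))/7 = -11/17.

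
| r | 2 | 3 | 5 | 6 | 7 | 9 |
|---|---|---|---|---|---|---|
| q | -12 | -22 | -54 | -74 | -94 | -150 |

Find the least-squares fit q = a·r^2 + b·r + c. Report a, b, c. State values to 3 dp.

a = -1.462, b = -3.615, c = 1.308

Compute the Gram sums: Σr^2·r^2 = 10980, Σr^2·r = 1448, Σr^2 = 204, Σr·r = 204, Σr = 32, Σ1 = 6.
Right-hand side: Σr^2·q = -21016, Σr·q = -2812, Σq = -406.
Row-reducing yields a = -19/13, b = -47/13, c = 17/13.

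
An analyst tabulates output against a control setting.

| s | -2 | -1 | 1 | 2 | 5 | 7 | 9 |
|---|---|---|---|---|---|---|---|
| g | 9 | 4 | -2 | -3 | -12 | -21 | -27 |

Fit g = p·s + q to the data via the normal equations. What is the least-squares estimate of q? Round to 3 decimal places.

q = 2.101

Compute the Gram sums: Σs·s = 165, Σs = 21, Σ1 = 7.
For Mᵀg: Σs·g = -480, Σg = -52.
Normal equations: [[165, 21]; [21, 7]]·[p, q]ᵀ = [-480, -52]ᵀ.
Eliminating q: 7·(row 1) − 21·(row 2) gives 714·p = 7·(-480) − 21·(-52) = -2268, so p = -54/17.
Then q = ((-52) − 21·(-54/17))/7 = 250/119.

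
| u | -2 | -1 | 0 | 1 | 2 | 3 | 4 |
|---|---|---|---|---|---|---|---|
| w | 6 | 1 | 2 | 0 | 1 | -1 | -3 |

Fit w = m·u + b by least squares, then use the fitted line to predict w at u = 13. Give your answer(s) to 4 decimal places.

ŵ = -12.8571

Normal-equation sums: Σu·u = 35, Σu = 7, Σ1 = 7.
Right-hand side: Σu·w = -26, Σw = 6.
Δ = 35·7 − 7² = 196.
m = ((-26)·7 − 7·6)/196 = -8/7; b = (35·6 − 7·(-26))/196 = 2.
At u = 13: ŵ = (-8/7)·(13) + (2)·(1) = -90/7.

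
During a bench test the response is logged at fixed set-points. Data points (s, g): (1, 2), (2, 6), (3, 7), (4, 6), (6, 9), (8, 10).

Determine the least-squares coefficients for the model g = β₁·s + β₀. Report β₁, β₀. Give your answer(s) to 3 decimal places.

XᵀX·[β₁, β₀]ᵀ = Xᵀg reads: 130·β₁ + 24·β₀ = 193;  24·β₁ + 6·β₀ = 40.
(Σs·s = 130, Σs = 24, Σ1 = 6, Σs·g = 193, Σg = 40.)
Eliminating β₀: 6·(row 1) − 24·(row 2) gives 204·β₁ = 6·193 − 24·40 = 198, so β₁ = 33/34.
Then β₀ = (40 − 24·(33/34))/6 = 142/51.

β₁ = 0.971, β₀ = 2.784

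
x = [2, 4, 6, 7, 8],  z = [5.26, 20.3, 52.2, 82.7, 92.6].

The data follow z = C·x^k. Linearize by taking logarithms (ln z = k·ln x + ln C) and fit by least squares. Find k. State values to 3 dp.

k = 2.133

Linearized form: ln z = k·ln x + ln C. From the 5 transformed points,
XᵀX = [[13.7233, 7.8966]; [7.8966, 5]], rhs = [30.4188, 17.5693]ᵀ  (here Σln x = 7.8966, Σ(ln x)² = 13.7233, Σln z = 17.5693, Σln x·ln z = 30.4188).
Slope k = (n·Σln x·ln z − Σln x·Σln z)/(n·Σ(ln x)² − (Σln x)²) = (5·30.4188 − 7.8966·17.5693)/6.2610 = 2.13333; ln C = (Σln z − k·Σln x)/n = 0.14467.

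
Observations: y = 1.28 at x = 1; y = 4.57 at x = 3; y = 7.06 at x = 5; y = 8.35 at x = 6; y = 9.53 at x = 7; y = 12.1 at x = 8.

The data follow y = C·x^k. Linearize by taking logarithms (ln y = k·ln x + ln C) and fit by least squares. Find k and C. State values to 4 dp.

k = 1.0452, C = 1.3232

Linearized form: ln y = k·ln x + ln C. From the 6 transformed points,
XᵀX = [[15.1183, 8.5252]; [8.5252, 6]], rhs = [18.1889, 10.5907]ᵀ  (here Σln x = 8.5252, Σ(ln x)² = 15.1183, Σln y = 10.5907, Σln x·ln y = 18.1889).
Δ = 15.1183·6 − (8.5252)² = 18.0313; k = (18.1889·6 − 8.5252·10.5907)/18.0313 = 1.04517, ln C = (15.1183·10.5907 − 8.5252·18.1889)/18.0313 = 0.28008, so C = exp(0.28008) = 1.32324.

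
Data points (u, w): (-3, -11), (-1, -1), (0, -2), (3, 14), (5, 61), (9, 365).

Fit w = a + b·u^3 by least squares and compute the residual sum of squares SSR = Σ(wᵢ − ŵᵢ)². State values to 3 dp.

Forming XᵀX = [[6, 853]; [853, 548525]] and Xᵀw = [426, 274386]ᵀ gives XᵀX·[a, b]ᵀ = Xᵀw.
Eliminating b: 548525·(row 1) − 853·(row 2) gives 2563541·a = 548525·426 − 853·274386 = -379608, so a = -379608/2563541.
Then b = (274386 − 853·(-379608/2563541))/548525 = 1282938/2563541.
Residuals: 6819983/2563541, -900995/2563541, -4747474/2563541, 1629856/2563541, -3611641/2563541, 810271/2563541; SSR = 33632928/2563541.

SSR = 13.120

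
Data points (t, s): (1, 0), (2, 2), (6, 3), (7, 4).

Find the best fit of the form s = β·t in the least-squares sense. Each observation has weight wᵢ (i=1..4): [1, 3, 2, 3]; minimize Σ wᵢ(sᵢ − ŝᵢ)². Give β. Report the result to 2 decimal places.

The normal system AᵀWA·[β]ᵀ = AᵀWs is [[232]]·[β]ᵀ = [132]ᵀ.
β = 132/232 = 0.568966.

β = 0.57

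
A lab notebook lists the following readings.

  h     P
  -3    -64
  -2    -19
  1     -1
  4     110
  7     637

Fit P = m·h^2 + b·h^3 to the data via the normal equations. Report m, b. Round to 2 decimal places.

Normal-equation sums: Σh^2·h^2 = 2755, Σh^2·h^3 = 17557, Σh^3·h^3 = 122539.
For AᵀP: Σh^2·P = 32320, Σh^3·P = 227410.
AᵀA·[m, b]ᵀ = AᵀP becomes [[2755, 17557]; [17557, 122539]]·[m, b]ᵀ = [32320, 227410]ᵀ.
Eliminating b: 122539·(row 1) − 17557·(row 2) gives 29346696·m = 122539·32320 − 17557·227410 = -32176890, so m = -1787605/1630372.
Then b = (227410 − 17557·(-1787605/1630372))/122539 = 3281795/1630372.

m = -1.10, b = 2.01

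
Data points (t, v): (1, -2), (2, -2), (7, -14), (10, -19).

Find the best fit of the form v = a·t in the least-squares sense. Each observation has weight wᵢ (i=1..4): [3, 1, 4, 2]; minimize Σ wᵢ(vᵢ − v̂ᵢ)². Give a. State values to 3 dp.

a = -1.940

Normal-equation sums: Σwᵢ·t·t = 403.
Right-hand side: Σwᵢ·t·v = -782.
Normal equations: [[403]]·[a]ᵀ = [-782]ᵀ.
a = (-782)/403 = -1.94045.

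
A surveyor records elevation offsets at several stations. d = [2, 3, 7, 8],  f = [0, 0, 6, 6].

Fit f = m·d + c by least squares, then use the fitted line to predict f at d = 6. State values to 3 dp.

f̂ = 4.154

The normal equations are: 126·m + 20·c = 90;  20·m + 4·c = 12.
(Σd·d = 126, Σd = 20, Σ1 = 4, Σd·f = 90, Σf = 12.)
det = 126·4 − 20² = 104.
m = (90·4 − 20·12)/104 = 15/13; c = (126·12 − 20·90)/104 = -36/13.
At d = 6: f̂ = (15/13)·(6) + (-36/13)·(1) = 54/13.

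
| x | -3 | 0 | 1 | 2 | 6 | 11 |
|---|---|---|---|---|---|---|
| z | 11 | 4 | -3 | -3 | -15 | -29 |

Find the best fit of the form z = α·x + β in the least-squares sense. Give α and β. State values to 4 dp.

Sums needed: Σx·x = 171, Σx = 17, Σ1 = 6.
Right-hand side: Σx·z = -451, Σz = -35.
So AᵀA·[α, β]ᵀ = Aᵀz: [[171, 17]; [17, 6]]·[α, β]ᵀ = [-451, -35]ᵀ.
Δ = 171·6 − 17² = 737.
α = ((-451)·6 − 17·(-35))/737 = -2111/737; β = (171·(-35) − 17·(-451))/737 = 1682/737.

α = -2.8643, β = 2.2822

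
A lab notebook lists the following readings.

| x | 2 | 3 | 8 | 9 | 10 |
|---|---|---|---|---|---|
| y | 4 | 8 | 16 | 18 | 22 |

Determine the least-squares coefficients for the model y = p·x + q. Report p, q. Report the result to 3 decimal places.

p = 2.008, q = 0.752

Forming MᵀM = [[258, 32]; [32, 5]] and Mᵀy = [542, 68]ᵀ gives MᵀM·[p, q]ᵀ = Mᵀy.
Δ = 258·5 − 32² = 266.
p = (542·5 − 32·68)/266 = 267/133; q = (258·68 − 32·542)/266 = 100/133.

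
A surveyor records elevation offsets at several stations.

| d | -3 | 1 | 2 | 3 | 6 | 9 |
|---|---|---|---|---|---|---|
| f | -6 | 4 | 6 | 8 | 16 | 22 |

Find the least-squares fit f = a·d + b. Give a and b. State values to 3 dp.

a = 2.349, b = 1.287

The normal equations are: 140·a + 18·b = 352;  18·a + 6·b = 50.
Eliminating b: 6·(row 1) − 18·(row 2) gives 516·a = 6·352 − 18·50 = 1212, so a = 101/43.
Then b = (50 − 18·(101/43))/6 = 166/129.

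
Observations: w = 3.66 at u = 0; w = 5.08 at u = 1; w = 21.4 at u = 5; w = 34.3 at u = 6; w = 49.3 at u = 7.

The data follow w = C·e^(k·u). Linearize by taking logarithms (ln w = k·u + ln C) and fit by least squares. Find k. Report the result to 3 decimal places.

Linearized form: ln w = k·u + ln C. From the 5 transformed points,
Σu = 19.0000, Σ(u)² = 111.0000, Σln w = 13.4192, Σu·ln w = 65.4386.
Equations: 111.0000·k + 19.0000·ln C = 65.4386;  19.0000·k + 5·ln C = 13.4192.
Slope k = (n·Σu·ln w − Σu·Σln w)/(n·Σ(u)² − (Σu)²) = (5·65.4386 − 19.0000·13.4192)/194.0000 = 0.37231; ln C = (Σln w − k·Σu)/n = 1.26908.

k = 0.372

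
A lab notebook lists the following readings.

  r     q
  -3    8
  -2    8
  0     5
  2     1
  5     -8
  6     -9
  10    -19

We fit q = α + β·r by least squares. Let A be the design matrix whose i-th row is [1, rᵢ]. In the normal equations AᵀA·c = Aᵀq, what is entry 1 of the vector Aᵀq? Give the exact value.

Entry 1 ↔ basis 1, so (Aᵀq)_{1} = Σᵢ qᵢ = (1)·(8) + (1)·(8) + (1)·(5) + (1)·(1) + (1)·(-8) + (1)·(-9) + (1)·(-19) = -14.

-14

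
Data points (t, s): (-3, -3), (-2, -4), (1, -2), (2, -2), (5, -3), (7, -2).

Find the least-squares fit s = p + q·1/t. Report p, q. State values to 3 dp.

p = -2.869, q = 1.203

The normal system AᵀA·[p, q]ᵀ = Aᵀs is [[6, 106/105]; [106/105, 36857/22050]]·[p, q]ᵀ = [-16, -31/35]ᵀ.
Eliminating q: (36857/22050)·(row 1) − (106/105)·(row 2) gives (19867/2205)·p = (36857/22050)·(-16) − (106/105)·(-31/35) = -40714/1575, so p = -284998/99335.
Then q = ((-31/35) − (106/105)·(-284998/99335))/(36857/22050) = 23898/19867.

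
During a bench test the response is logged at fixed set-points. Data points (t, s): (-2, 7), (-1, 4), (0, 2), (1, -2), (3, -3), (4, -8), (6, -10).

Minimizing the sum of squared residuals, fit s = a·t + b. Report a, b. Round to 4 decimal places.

From the data, Σt·t = 67, Σt = 11, Σ1 = 7.
For Mᵀs: Σt·s = -121, Σs = -10.
Normal equations: [[67, 11]; [11, 7]]·[a, b]ᵀ = [-121, -10]ᵀ.
Eliminating b: 7·(row 1) − 11·(row 2) gives 348·a = 7·(-121) − 11·(-10) = -737, so a = -737/348.
Then b = ((-10) − 11·(-737/348))/7 = 661/348.

a = -2.1178, b = 1.8994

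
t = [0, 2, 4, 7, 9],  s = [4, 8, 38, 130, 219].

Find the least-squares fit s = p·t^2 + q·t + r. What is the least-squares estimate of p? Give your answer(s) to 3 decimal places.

XᵀX·[p, q, r]ᵀ = Xᵀs reads: 9234·p + 1144·q + 150·r = 24749;  1144·p + 150·q + 22·r = 3049;  150·p + 22·q + 5·r = 399.
(Σt^2·t^2 = 9234, Σt^2·t = 1144, Σt^2 = 150, Σt·t = 150, Σt = 22, Σ1 = 5, Σt^2·s = 24749, Σt·s = 3049, Σs = 399.)
Solving the 3×3 system (Gaussian elimination) gives p = 134593/43982, q = -155201/43982, r = 77429/21991.

p = 3.060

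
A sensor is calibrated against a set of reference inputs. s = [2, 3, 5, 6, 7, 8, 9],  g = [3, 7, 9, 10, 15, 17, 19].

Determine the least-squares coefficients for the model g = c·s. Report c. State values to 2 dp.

Sums needed: Σs·s = 268.
For Aᵀg: Σs·g = 544.
AᵀA·[c]ᵀ = Aᵀg becomes [[268]]·[c]ᵀ = [544]ᵀ.
Hence c = 544 / 268 ≈ 2.02985.

c = 2.03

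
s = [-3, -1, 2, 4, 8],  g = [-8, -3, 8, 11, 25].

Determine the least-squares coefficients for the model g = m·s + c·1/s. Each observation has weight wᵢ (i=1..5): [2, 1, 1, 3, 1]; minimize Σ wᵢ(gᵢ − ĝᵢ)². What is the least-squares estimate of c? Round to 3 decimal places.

With design matrix M, MᵀWM = [[135, 8]; [8, 965/576]] and MᵀWg = [399, 569/24]ᵀ.
Eliminating c: (965/576)·(row 1) − 8·(row 2) gives (10379/64)·m = (965/576)·399 − 8·(569/24) = 30643/64, so m = 30643/10379.
Then c = ((569/24) − 8·(30643/10379))/(965/576) = 552/10379.

c = 0.053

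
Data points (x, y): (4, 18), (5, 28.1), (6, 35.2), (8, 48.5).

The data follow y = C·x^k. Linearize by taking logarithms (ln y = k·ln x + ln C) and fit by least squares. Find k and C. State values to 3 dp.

With ln yᵢ as the transformed response and ln xᵢ as the regressor:
Σln x = 6.8669, Σ(ln x)² = 12.0466, Σln y = 13.6688, Σln x·ln y = 23.8276.
Equations: 12.0466·k + 6.8669·ln C = 23.8276;  6.8669·k + 4·ln C = 13.6688.
Solving (det = 1.0316): k = 1.40387, ln C = 1.00711, so C = exp(1.00711) = 2.73769.

k = 1.404, C = 2.738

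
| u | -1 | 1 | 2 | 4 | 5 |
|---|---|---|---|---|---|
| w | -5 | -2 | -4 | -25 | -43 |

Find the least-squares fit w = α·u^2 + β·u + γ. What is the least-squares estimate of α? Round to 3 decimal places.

α = -2.128

Forming MᵀM = [[899, 197, 47]; [197, 47, 11]; [47, 11, 5]] and Mᵀw = [-1498, -320, -79]ᵀ gives MᵀM·[α, β, γ]ᵀ = Mᵀw.
Row-reducing yields α = -983/462, β = 1073/462, γ = -10/11.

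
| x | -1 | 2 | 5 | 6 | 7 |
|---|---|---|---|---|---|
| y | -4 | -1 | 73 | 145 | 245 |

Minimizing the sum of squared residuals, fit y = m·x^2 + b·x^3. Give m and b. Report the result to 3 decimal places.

The normal equations are: 4339·m + 27739·b = 19042;  27739·m + 179995·b = 124476.
(Σx^2·x^2 = 4339, Σx^2·x^3 = 27739, Σx^3·x^3 = 179995, Σx^2·y = 19042, Σx^3·y = 124476.)
det = 4339·179995 − 27739² = 11546184.
m = (19042·179995 − 27739·124476)/11546184 = -12687487/5773092; b = (4339·124476 − 27739·19042)/11546184 = 5947663/5773092.

m = -2.198, b = 1.030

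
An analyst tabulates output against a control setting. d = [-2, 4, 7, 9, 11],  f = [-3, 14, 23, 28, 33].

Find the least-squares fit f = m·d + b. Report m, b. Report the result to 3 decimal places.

m = 2.792, b = 2.807

The normal system XᵀX·[m, b]ᵀ = Xᵀf is [[271, 29]; [29, 5]]·[m, b]ᵀ = [838, 95]ᵀ.
Eliminating b: 5·(row 1) − 29·(row 2) gives 514·m = 5·838 − 29·95 = 1435, so m = 1435/514.
Then b = (95 − 29·(1435/514))/5 = 1443/514.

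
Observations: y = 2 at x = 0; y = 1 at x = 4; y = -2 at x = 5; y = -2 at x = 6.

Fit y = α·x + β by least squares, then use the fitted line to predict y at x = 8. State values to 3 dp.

ŷ = -3.169

Setting ∂/∂α … = 0 gives: 77·α + 15·β = -18;  15·α + 4·β = -1.
(Σx·x = 77, Σx = 15, Σ1 = 4, Σx·y = -18, Σy = -1.)
Determinant 77·4 − 15² = 83.
α = ((-18)·4 − 15·(-1))/83 = -57/83; β = (77·(-1) − 15·(-18))/83 = 193/83.
At x = 8: ŷ = (-57/83)·(8) + (193/83)·(1) = -263/83.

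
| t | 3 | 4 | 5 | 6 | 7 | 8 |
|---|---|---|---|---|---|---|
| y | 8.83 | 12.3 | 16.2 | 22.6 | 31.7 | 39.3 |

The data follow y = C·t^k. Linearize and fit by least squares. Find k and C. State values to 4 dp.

Linearized form: ln y = k·ln t + ln C. From the 6 transformed points,
Σln t = 9.9115, Σ(ln t)² = 17.0401, Σln y = 17.7183, Σln t·ln y = 30.3007.
Equations: 17.0401·k + 9.9115·ln C = 30.3007;  9.9115·k + 6·ln C = 17.7183.
Solving (det = 4.0036): k = 1.54620, ln C = 0.39886, so C = exp(0.39886) = 1.49012.

k = 1.5462, C = 1.4901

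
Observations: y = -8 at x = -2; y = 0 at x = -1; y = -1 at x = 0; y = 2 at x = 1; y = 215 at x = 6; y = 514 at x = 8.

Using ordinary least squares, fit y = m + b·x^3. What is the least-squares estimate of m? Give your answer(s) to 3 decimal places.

The normal system AᵀA·[m, b]ᵀ = Aᵀy is [[6, 720]; [720, 308866]]·[m, b]ᵀ = [722, 309674]ᵀ.
Δ = 6·308866 − 720² = 1334796.
m = (722·308866 − 720·309674)/1334796 = 8993/333699; b = (6·309674 − 720·722)/1334796 = 111517/111233.

m = 0.027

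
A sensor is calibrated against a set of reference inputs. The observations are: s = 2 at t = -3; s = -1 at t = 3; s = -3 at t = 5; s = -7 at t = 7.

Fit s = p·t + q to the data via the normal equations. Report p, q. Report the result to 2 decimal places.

Setting ∂/∂p … = 0 gives: 92·p + 12·q = -73;  12·p + 4·q = -9.
Eliminating q: 4·(row 1) − 12·(row 2) gives 224·p = 4·(-73) − 12·(-9) = -184, so p = -23/28.
Then q = ((-9) − 12·(-23/28))/4 = 3/14.

p = -0.82, q = 0.21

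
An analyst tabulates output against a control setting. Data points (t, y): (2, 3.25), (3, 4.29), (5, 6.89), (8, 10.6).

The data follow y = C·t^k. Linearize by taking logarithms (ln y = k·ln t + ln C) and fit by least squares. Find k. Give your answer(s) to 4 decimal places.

Linearized form: ln y = k·ln t + ln C. From the 4 transformed points,
XᵀX = [[8.6018, 5.4806]; [5.4806, 4]], rhs = [10.4325, 6.9259]ᵀ  (here Σln t = 5.4806, Σ(ln t)² = 8.6018, Σln y = 6.9259, Σln t·ln y = 10.4325).
Solving (det = 4.3697): k = 0.86315, ln C = 0.54882.

k = 0.8631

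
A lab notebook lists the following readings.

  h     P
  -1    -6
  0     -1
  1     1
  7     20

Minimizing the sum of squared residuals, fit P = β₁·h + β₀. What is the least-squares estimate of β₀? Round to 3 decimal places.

β₀ = -2.032

Compute the Gram sums: Σh·h = 51, Σh = 7, Σ1 = 4.
Moment sums: Σh·P = 147, ΣP = 14.
So MᵀM·[β₁, β₀]ᵀ = MᵀP: [[51, 7]; [7, 4]]·[β₁, β₀]ᵀ = [147, 14]ᵀ.
Δ = 51·4 − 7² = 155.
β₁ = (147·4 − 7·14)/155 = 98/31; β₀ = (51·14 − 7·147)/155 = -63/31.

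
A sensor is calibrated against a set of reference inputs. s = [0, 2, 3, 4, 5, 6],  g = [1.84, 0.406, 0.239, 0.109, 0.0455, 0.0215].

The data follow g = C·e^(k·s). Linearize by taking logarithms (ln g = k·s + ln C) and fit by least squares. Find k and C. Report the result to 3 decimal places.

Taking logs, ln g = k·s + ln C, so regress ln g on s.
Over the data: Σs = 20.0000, Σ(s)² = 90.0000, Σln g = -10.8691, Σs·ln g = -53.4507.
Normal system: [[90.0000, 20.0000]; [20.0000, 6]]·[k, ln C]ᵀ = [-53.4507, -10.8691]ᵀ.
Solving (det = 140.0000): k = -0.73802, ln C = 0.64855, so C = exp(0.64855) = 1.91277.

k = -0.738, C = 1.913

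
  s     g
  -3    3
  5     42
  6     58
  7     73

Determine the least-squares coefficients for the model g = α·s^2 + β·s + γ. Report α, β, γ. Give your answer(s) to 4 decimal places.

α = 1.0493, β = 2.8503, γ = 2.0941

Forming AᵀA = [[4403, 657, 119]; [657, 119, 15]; [119, 15, 4]] and Aᵀg = [6742, 1060, 176]ᵀ gives AᵀA·[α, β, γ]ᵀ = Aᵀg.
Solving the 3×3 system (Gaussian elimination) gives α = 20403/19444, β = 55421/19444, γ = 20359/9722.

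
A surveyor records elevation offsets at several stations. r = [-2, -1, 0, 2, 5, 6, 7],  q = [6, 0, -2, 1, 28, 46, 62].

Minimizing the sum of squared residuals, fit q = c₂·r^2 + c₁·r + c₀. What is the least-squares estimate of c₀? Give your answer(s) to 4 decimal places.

c₀ = -2.4469

Sums needed: Σr^2·r^2 = 4355, Σr^2·r = 683, Σr^2 = 119, Σr·r = 119, Σr = 17, Σ1 = 7.
Moment sums: Σr^2·q = 5422, Σr·q = 840, Σq = 141.
AᵀA·[c₂, c₁, c₀]ᵀ = Aᵀq becomes [[4355, 683, 119]; [683, 119, 17]; [119, 17, 7]]·[c₂, c₁, c₀]ᵀ = [5422, 840, 141]ᵀ.
Row-reducing yields c₂ = 136649/90978, c₁ = -110297/90978, c₀ = -37102/15163.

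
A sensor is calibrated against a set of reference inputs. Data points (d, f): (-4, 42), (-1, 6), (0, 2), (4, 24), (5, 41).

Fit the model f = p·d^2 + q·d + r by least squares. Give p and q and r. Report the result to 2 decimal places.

Setting ∂/∂p … = 0 gives: 1138·p + 124·q + 58·r = 2087;  124·p + 58·q + 4·r = 127;  58·p + 4·q + 5·r = 115.
Inverting the 3×3 Gram matrix, [p, q, r]ᵀ = [96371/48678, -105377/48678, 14332/8113]ᵀ.

p = 1.98, q = -2.16, r = 1.77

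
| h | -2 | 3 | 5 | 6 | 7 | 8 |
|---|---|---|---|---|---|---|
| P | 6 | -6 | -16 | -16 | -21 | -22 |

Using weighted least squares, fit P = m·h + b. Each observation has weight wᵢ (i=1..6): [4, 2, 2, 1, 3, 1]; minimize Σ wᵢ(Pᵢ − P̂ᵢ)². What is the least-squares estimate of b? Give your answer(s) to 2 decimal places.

With design matrix M, MᵀWM = [[331, 43]; [43, 13]] and MᵀWP = [-957, -121]ᵀ.
det = 331·13 − 43² = 2454.
m = ((-957)·13 − 43·(-121))/2454 = -3619/1227; b = (331·(-121) − 43·(-957))/2454 = 550/1227.

b = 0.45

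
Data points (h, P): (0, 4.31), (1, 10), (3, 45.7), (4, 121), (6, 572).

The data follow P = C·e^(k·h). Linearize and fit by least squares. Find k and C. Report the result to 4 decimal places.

k = 0.8158, C = 4.3134

With ln Pᵢ as the transformed response and hᵢ as the regressor:
XᵀX = [[62.0000, 14.0000]; [14.0000, 5]], rhs = [71.0469, 18.7306]ᵀ  (here Σh = 14.0000, Σ(h)² = 62.0000, Σln P = 18.7306, Σh·ln P = 71.0469).
Δ = 62.0000·5 − (14.0000)² = 114.0000; k = (71.0469·5 − 14.0000·18.7306)/114.0000 = 0.81585, ln C = (62.0000·18.7306 − 14.0000·71.0469)/114.0000 = 1.46174, so C = exp(1.46174) = 4.31344.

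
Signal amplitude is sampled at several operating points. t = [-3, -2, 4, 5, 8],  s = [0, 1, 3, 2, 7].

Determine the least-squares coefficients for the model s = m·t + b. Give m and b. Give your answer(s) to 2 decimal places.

m = 0.50, b = 1.39

The normal system MᵀM·[m, b]ᵀ = Mᵀs is [[118, 12]; [12, 5]]·[m, b]ᵀ = [76, 13]ᵀ.
det = 118·5 − 12² = 446.
m = (76·5 − 12·13)/446 = 112/223; b = (118·13 − 12·76)/446 = 311/223.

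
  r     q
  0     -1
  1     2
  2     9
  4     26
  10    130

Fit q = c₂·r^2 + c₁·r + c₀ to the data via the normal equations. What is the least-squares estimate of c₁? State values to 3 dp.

c₁ = 2.651

Entries of AᵀA: Σr^2·r^2 = 10273, Σr^2·r = 1073, Σr^2 = 121, Σr·r = 121, Σr = 17, Σ1 = 5.
Right-hand side: Σr^2·q = 13454, Σr·q = 1424, Σq = 166.
Row-reducing yields c₂ = 17309/16548, c₁ = 43877/16548, c₀ = -3111/2758.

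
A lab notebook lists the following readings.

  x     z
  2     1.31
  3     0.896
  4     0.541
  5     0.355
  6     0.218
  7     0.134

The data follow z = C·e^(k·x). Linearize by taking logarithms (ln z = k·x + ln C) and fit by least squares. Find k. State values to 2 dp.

Taking logs, ln z = k·x + ln C, so regress ln z on x.
Over the data: Σx = 27.0000, Σ(x)² = 139.0000, Σln z = -5.0229, Σx·ln z = -30.6339.
Normal system: [[139.0000, 27.0000]; [27.0000, 6]]·[k, ln C]ᵀ = [-30.6339, -5.0229]ᵀ.
Δ = 139.0000·6 − (27.0000)² = 105.0000; k = (-30.6339·6 − 27.0000·-5.0229)/105.0000 = -0.45890, ln C = (139.0000·-5.0229 − 27.0000·-30.6339)/105.0000 = 1.22787.

k = -0.46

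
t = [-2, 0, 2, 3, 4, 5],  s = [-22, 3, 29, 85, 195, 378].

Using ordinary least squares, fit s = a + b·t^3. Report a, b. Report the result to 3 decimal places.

The normal system AᵀA·[a, b]ᵀ = Aᵀs is [[6, 216]; [216, 20578]]·[a, b]ᵀ = [668, 62433]ᵀ.
det = 6·20578 − 216² = 76812.
a = (668·20578 − 216·62433)/76812 = 65144/19203; b = (6·62433 − 216·668)/76812 = 38385/12802.

a = 3.392, b = 2.998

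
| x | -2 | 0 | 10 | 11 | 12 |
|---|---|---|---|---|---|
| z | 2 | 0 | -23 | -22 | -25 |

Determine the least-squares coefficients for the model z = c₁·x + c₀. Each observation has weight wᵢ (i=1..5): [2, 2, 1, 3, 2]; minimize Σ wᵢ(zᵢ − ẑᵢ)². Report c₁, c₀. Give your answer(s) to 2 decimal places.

c₁ = -1.97, c₀ = -1.09

Compute the Gram sums: Σwᵢ·x·x = 759, Σwᵢ·x = 63, Σwᵢ·1 = 10.
And Σwᵢ·x·z = -1564, Σwᵢ·z = -135.
Normal equations: [[759, 63]; [63, 10]]·[c₁, c₀]ᵀ = [-1564, -135]ᵀ.
Determinant 759·10 − 63² = 3621.
c₁ = ((-1564)·10 − 63·(-135))/3621 = -7135/3621; c₀ = (759·(-135) − 63·(-1564))/3621 = -1311/1207.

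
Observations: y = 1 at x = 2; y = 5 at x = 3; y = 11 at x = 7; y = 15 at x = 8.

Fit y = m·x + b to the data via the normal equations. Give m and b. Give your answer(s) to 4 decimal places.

MᵀM·[m, b]ᵀ = Mᵀy reads: 126·m + 20·b = 214;  20·m + 4·b = 32.
Eliminating b: 4·(row 1) − 20·(row 2) gives 104·m = 4·214 − 20·32 = 216, so m = 27/13.
Then b = (32 − 20·(27/13))/4 = -31/13.

m = 2.0769, b = -2.3846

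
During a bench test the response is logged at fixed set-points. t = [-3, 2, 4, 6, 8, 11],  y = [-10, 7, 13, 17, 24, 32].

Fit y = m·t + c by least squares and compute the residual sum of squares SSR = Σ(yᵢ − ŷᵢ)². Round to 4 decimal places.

SSR = 4.7402

From the data, Σt·t = 250, Σt = 28, Σ1 = 6.
For Mᵀy: Σt·y = 742, Σy = 83.
Normal equations: [[250, 28]; [28, 6]]·[m, c]ᵀ = [742, 83]ᵀ.
Determinant 250·6 − 28² = 716.
m = (742·6 − 28·83)/716 = 532/179; c = (250·83 − 28·742)/716 = -13/358.
Residuals: -375/358, 391/358, 411/358, -285/358, 93/358, -235/358; SSR = 1697/358.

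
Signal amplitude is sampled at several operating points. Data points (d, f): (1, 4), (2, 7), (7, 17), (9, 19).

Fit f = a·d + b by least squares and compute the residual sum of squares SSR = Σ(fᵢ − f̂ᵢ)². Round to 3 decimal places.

SSR = 2.246

From the data, Σd·d = 135, Σd = 19, Σ1 = 4.
Moment sums: Σd·f = 308, Σf = 47.
So MᵀM·[a, b]ᵀ = Mᵀf: [[135, 19]; [19, 4]]·[a, b]ᵀ = [308, 47]ᵀ.
det = 135·4 − 19² = 179.
a = (308·4 − 19·47)/179 = 339/179; b = (135·47 − 19·308)/179 = 493/179.
Residuals: -116/179, 82/179, 177/179, -143/179; SSR = 402/179.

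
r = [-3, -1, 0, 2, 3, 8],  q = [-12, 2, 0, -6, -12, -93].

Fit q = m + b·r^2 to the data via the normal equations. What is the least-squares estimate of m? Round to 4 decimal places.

m = 1.1755

Forming AᵀA = [[6, 87]; [87, 4275]] and Aᵀq = [-121, -6190]ᵀ gives AᵀA·[m, b]ᵀ = Aᵀq.
Δ = 6·4275 − 87² = 18081.
m = ((-121)·4275 − 87·(-6190))/18081 = 7085/6027; b = (6·(-6190) − 87·(-121))/18081 = -2957/2009.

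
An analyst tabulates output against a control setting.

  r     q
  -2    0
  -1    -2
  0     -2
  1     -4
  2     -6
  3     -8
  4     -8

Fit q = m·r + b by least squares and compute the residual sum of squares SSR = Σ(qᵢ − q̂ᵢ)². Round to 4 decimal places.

The normal system MᵀM·[m, b]ᵀ = Mᵀq is [[35, 7]; [7, 7]]·[m, b]ᵀ = [-70, -30]ᵀ.
Determinant 35·7 − 7² = 196.
m = ((-70)·7 − 7·(-30))/196 = -10/7; b = (35·(-30) − 7·(-70))/196 = -20/7.
Residuals: 0, -4/7, 6/7, 2/7, -2/7, -6/7, 4/7; SSR = 16/7.

SSR = 2.2857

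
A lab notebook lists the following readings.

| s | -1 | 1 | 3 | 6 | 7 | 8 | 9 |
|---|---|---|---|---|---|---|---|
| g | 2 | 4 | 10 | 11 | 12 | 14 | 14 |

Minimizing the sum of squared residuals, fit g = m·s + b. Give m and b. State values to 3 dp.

m = 1.219, b = 3.824

Setting ∂/∂m … = 0 gives: 241·m + 33·b = 420;  33·m + 7·b = 67.
(Σs·s = 241, Σs = 33, Σ1 = 7, Σs·g = 420, Σg = 67.)
Eliminating b: 7·(row 1) − 33·(row 2) gives 598·m = 7·420 − 33·67 = 729, so m = 729/598.
Then b = (67 − 33·(729/598))/7 = 2287/598.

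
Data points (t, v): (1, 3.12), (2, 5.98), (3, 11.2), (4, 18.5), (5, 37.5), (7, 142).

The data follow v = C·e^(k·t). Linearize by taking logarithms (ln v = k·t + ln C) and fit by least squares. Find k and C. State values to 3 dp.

Taking logs, ln v = k·t + ln C, so regress ln v on t.
Σt = 22.0000, Σ(t)² = 104.0000, Σln v = 16.8401, Σt·ln v = 76.4460.
Equations: 104.0000·k + 22.0000·ln C = 76.4460;  22.0000·k + 6·ln C = 16.8401.
Slope k = (n·Σt·ln v − Σt·Σln v)/(n·Σ(t)² − (Σt)²) = (6·76.4460 − 22.0000·16.8401)/140.0000 = 0.62995; ln C = (Σln v − k·Σt)/n = 0.49685, so C = exp(0.49685) = 1.64354.

k = 0.630, C = 1.644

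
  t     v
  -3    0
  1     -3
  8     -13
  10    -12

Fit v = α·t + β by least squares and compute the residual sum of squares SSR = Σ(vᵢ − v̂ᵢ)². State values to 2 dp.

SSR = 5.77

Sums needed: Σt·t = 174, Σt = 16, Σ1 = 4.
For Xᵀv: Σt·v = -227, Σv = -28.
So XᵀX·[α, β]ᵀ = Xᵀv: [[174, 16]; [16, 4]]·[α, β]ᵀ = [-227, -28]ᵀ.
Eliminating β: 4·(row 1) − 16·(row 2) gives 440·α = 4·(-227) − 16·(-28) = -460, so α = -23/22.
Then β = ((-28) − 16·(-23/22))/4 = -31/11.
Residuals: -7/22, 19/22, -20/11, 14/11; SSR = 127/22.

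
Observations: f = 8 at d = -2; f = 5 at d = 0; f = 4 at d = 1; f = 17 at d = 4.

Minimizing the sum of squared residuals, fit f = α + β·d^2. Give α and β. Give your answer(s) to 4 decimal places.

α = 4.3226, β = 0.7957

The normal equations are: 4·α + 21·β = 34;  21·α + 273·β = 308.
det = 4·273 − 21² = 651.
α = (34·273 − 21·308)/651 = 134/31; β = (4·308 − 21·34)/651 = 74/93.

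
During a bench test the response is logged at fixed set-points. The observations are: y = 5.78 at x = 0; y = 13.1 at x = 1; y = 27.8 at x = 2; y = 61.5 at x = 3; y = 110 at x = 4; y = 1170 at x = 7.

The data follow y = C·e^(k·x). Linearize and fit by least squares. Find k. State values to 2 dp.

k = 0.75

Taking logs, ln y = k·x + ln C, so regress ln y on x.
AᵀA = [[79.0000, 17.0000]; [17.0000, 6]], rhs = [89.8350, 23.5363]ᵀ  (here Σx = 17.0000, Σ(x)² = 79.0000, Σln y = 23.5363, Σx·ln y = 89.8350).
Δ = 79.0000·6 − (17.0000)² = 185.0000; k = (89.8350·6 − 17.0000·23.5363)/185.0000 = 0.75077, ln C = (79.0000·23.5363 − 17.0000·89.8350)/185.0000 = 1.79554.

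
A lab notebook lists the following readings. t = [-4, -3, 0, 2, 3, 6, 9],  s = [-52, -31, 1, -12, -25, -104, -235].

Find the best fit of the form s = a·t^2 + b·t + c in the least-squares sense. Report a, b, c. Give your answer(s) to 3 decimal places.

a = -2.992, b = 0.856, c = -0.774

From the data, Σt^2·t^2 = 8291, Σt^2·t = 889, Σt^2 = 155, Σt·t = 155, Σt = 13, Σ1 = 7.
Moment sums: Σt^2·s = -24163, Σt·s = -2537, Σs = -458.
Normal equations: [[8291, 889, 155]; [889, 155, 13]; [155, 13, 7]]·[a, b, c]ᵀ = [-24163, -2537, -458]ᵀ.
Row-reducing yields a = -478939/160092, b = 136997/160092, c = -10328/13341.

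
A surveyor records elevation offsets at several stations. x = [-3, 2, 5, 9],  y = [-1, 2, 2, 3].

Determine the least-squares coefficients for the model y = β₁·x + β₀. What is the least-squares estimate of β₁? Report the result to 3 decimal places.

β₁ = 0.319

Compute the Gram sums: Σx·x = 119, Σx = 13, Σ1 = 4.
And Σx·y = 44, Σy = 6.
So AᵀA·[β₁, β₀]ᵀ = Aᵀy: [[119, 13]; [13, 4]]·[β₁, β₀]ᵀ = [44, 6]ᵀ.
Eliminating β₀: 4·(row 1) − 13·(row 2) gives 307·β₁ = 4·44 − 13·6 = 98, so β₁ = 98/307.
Then β₀ = (6 − 13·(98/307))/4 = 142/307.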